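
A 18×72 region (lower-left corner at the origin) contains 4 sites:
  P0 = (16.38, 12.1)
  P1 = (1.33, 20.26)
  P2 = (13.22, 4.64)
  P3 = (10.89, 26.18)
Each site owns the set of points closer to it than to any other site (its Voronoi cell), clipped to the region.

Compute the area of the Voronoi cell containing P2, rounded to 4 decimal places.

Area of P2's cell: 169.6866

1. box [0,18]×[0,72]: [(0, 0) (18, 0) (18, 72) (0, 72)]
2. ⊥bis P2·P0 via (14.8,8.37): [(0, 14.6392) (0, 0) (18, 0) (18, 7.0145)]  |A|=194.8831
3. ⊥bis P2·P1 via (7.275,12.45): [(6.5217, 11.8766) (0, 6.9122) (0, 0) (18, 0) (18, 7.0145)]  |A|=169.6866
4. ⊥bis P2·P3 via (12.055,15.41): [(6.5217, 11.8766) (0, 6.9122) (0, 0) (18, 0) (18, 7.0145)]  |A|=169.6866
5. canonical 5-gon: [(6.5217, 11.8766) (0, 6.9122) (0, 0) (18, 0) (18, 7.0145)]
6. shoelace: 169.6866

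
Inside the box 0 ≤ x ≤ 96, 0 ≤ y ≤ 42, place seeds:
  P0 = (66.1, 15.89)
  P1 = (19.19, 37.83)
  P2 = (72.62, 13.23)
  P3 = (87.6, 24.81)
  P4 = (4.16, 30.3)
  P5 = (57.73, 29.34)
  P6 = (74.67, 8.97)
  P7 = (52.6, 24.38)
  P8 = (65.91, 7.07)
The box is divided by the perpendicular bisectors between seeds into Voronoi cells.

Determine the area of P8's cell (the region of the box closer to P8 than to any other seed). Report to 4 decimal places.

Area of P8's cell: 281.3723

1. box [0,96]×[0,42]: [(0, 0) (96, 0) (96, 42) (0, 42)]
2. ⊥bis P8·P0 via (66.005,11.48): [(0, 12.9019) (0, 0) (96, 0) (96, 10.8338)]  |A|=1139.3148
3. ⊥bis P8·P1 via (42.55,22.45): [(35.7565, 12.1316) (27.7691, 0) (96, 0) (96, 10.8338)]  |A|=740.2098
4. ⊥bis P8·P2 via (69.265,10.15): [(68.0852, 11.4352) (35.7565, 12.1316) (27.7691, 0) (78.583, 0)]  |A|=489.4141
5. ⊥bis P8·P3 via (76.755,15.94): [(68.0852, 11.4352) (35.7565, 12.1316) (27.7691, 0) (78.583, 0)]  |A|=489.4141
6. ⊥bis P8·P4 via (35.035,18.685): [(68.0852, 11.4352) (35.7565, 12.1316) (28.3213, 0.8387) (28.0058, 0) (78.583, 0)]  |A|=489.3148
7. ⊥bis P8·P5 via (61.82,18.205): [(68.0852, 11.4352) (44.7574, 11.9377) (32.7171, 7.5152) (28.3213, 0.8387) (28.0058, 0) (78.583, 0)]  |A|=468.2442
8. ⊥bis P8·P6 via (70.29,8.02): [(70.0022, 9.347) (68.0852, 11.4352) (44.7574, 11.9377) (32.7171, 7.5152) (28.3213, 0.8387) (28.0058, 0) (72.0295, 0)]  |A|=437.6163
9. ⊥bis P8·P7 via (59.255,15.725): [(70.0022, 9.347) (68.0852, 11.4352) (54.0687, 11.7371) (38.8042, 0) (72.0295, 0)]  |A|=281.3723
10. canonical 5-gon: [(70.0022, 9.347) (68.0852, 11.4352) (54.0687, 11.7371) (38.8042, 0) (72.0295, 0)]
11. shoelace: 281.3723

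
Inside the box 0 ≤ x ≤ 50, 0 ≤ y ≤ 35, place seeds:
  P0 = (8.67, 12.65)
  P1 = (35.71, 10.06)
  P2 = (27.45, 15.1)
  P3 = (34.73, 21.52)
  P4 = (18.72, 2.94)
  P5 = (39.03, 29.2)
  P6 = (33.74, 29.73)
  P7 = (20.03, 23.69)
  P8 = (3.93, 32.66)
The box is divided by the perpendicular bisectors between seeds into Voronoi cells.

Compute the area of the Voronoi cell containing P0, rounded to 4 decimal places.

1. box [0,50]×[0,35]: [(0, 0) (50, 0) (50, 35) (0, 35)]
2. ⊥bis P0·P1 via (22.19,11.355): [(0, 0) (21.1024, 0) (24.4548, 35) (0, 35)]  |A|=797.2507
3. ⊥bis P0·P2 via (18.06,13.875): [(0, 0) (19.8701, 0) (15.3041, 35) (0, 35)]  |A|=615.5481
4. ⊥bis P0·P3 via (21.7,17.085): [(0, 0) (19.8701, 0) (15.3041, 35) (0, 35)]  |A|=615.5481
5. ⊥bis P0·P4 via (13.695,7.795): [(0, 0) (6.1637, 0) (18.2396, 12.4987) (15.3041, 35) (0, 35)]  |A|=529.8922
6. ⊥bis P0·P5 via (23.85,20.925): [(0, 0) (6.1637, 0) (18.2396, 12.4987) (15.3041, 35) (0, 35)]  |A|=529.8922
7. ⊥bis P0·P6 via (21.205,21.19): [(0, 0) (6.1637, 0) (18.2396, 12.4987) (16.1348, 28.632) (11.7964, 35) (0, 35)]  |A|=518.7236
8. ⊥bis P0·P7 via (14.35,18.17): [(0, 32.9359) (0, 0) (6.1637, 0) (18.2396, 12.4987) (17.9881, 14.4265)]  |A|=353.8988
9. ⊥bis P0·P8 via (6.3,22.655): [(9.3006, 23.3658) (0, 21.1626) (0, 0) (6.1637, 0) (18.2396, 12.4987) (17.9881, 14.4265)]  |A|=299.1496
10. canonical 6-gon: [(9.3006, 23.3658) (0, 21.1626) (0, 0) (6.1637, 0) (18.2396, 12.4987) (17.9881, 14.4265)]
11. shoelace: 299.1496

Area of P0's cell: 299.1496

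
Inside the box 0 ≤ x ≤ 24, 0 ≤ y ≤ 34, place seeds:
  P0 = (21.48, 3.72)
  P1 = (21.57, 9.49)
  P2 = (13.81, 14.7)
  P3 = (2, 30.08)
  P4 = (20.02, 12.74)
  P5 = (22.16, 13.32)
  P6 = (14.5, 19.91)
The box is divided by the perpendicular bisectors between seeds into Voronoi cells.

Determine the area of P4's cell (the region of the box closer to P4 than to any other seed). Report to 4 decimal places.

1. box [0,24]×[0,34]: [(0, 0) (24, 0) (24, 34) (0, 34)]
2. ⊥bis P4·P0 via (20.75,8.23): [(0, 4.8714) (24, 8.7561) (24, 34) (0, 34)]  |A|=652.4711
3. ⊥bis P4·P1 via (20.795,11.115): [(0, 4.8714) (11.6611, 6.7589) (24, 12.6435) (24, 34) (0, 34)]  |A|=628.4876
4. ⊥bis P4·P2 via (16.915,13.72): [(15.2596, 8.475) (24, 12.6435) (24, 34) (23.3158, 34)]  |A|=102.0646
5. ⊥bis P4·P3 via (11.01,21.41): [(15.2596, 8.475) (24, 12.6435) (24, 34) (23.3158, 34)]  |A|=102.0646
6. ⊥bis P4·P5 via (21.09,13.03): [(19.0606, 20.5179) (15.2596, 8.475) (21.5158, 11.4588)]  |A|=32.0011
7. ⊥bis P4·P6 via (17.26,16.325): [(19.6899, 18.1957) (17.8904, 16.8103) (15.2596, 8.475) (21.5158, 11.4588)]  |A|=29.4757
8. canonical 4-gon: [(19.6899, 18.1957) (17.8904, 16.8103) (15.2596, 8.475) (21.5158, 11.4588)]
9. shoelace: 29.4757

Area of P4's cell: 29.4757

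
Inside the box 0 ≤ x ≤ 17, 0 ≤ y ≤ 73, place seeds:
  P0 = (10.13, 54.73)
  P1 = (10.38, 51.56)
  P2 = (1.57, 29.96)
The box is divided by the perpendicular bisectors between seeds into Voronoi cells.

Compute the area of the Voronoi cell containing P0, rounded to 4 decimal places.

Area of P0's cell: 339.8879

1. box [0,17]×[0,73]: [(0, 0) (17, 0) (17, 73) (0, 73)]
2. ⊥bis P0·P1 via (10.255,53.145): [(0, 52.3362) (17, 53.6769) (17, 73) (0, 73)]  |A|=339.8879
3. ⊥bis P0·P2 via (5.85,42.345): [(0, 52.3362) (17, 53.6769) (17, 73) (0, 73)]  |A|=339.8879
4. canonical 4-gon: [(0, 52.3362) (17, 53.6769) (17, 73) (0, 73)]
5. shoelace: 339.8879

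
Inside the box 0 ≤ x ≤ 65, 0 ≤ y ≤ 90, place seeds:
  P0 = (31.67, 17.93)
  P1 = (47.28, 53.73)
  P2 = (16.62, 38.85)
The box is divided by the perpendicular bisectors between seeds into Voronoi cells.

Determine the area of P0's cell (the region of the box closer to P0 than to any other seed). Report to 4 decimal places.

1. box [0,65]×[0,90]: [(0, 0) (65, 0) (65, 90) (0, 90)]
2. ⊥bis P0·P1 via (39.475,35.83): [(0, 53.0424) (0, 0) (65, 0) (65, 24.7002)]  |A|=2526.6367
3. ⊥bis P0·P2 via (24.145,28.39): [(36.3692, 37.1842) (0, 11.0199) (0, 0) (65, 0) (65, 24.7002)]  |A|=1762.4731
4. canonical 5-gon: [(36.3692, 37.1842) (0, 11.0199) (0, 0) (65, 0) (65, 24.7002)]
5. shoelace: 1762.4731

Area of P0's cell: 1762.4731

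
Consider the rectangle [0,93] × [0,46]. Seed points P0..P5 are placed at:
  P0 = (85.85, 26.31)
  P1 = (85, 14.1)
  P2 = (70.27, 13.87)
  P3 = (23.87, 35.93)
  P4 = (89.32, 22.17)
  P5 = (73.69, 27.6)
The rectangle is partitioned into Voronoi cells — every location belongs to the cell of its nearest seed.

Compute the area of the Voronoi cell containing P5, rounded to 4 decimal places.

Area of P5's cell: 723.3978

1. box [0,93]×[0,46]: [(0, 0) (93, 0) (93, 46) (0, 46)]
2. ⊥bis P5·P0 via (79.77,26.955): [(0, 0) (76.9105, 0) (81.7904, 46) (0, 46)]  |A|=3650.1199
3. ⊥bis P5·P1 via (79.345,20.85): [(0, 0) (54.4577, 0) (79.1006, 20.6453) (81.7904, 46) (0, 46)]  |A|=3418.3485
4. ⊥bis P5·P2 via (71.98,20.735): [(0, 38.6645) (77.5513, 19.3473) (79.1006, 20.6453) (81.7904, 46) (0, 46)]  |A|=1392.3053
5. ⊥bis P5·P3 via (48.78,31.765): [(47.9371, 26.7238) (77.5513, 19.3473) (79.1006, 20.6453) (81.7904, 46) (51.1601, 46)]  |A|=723.3978
6. ⊥bis P5·P4 via (81.505,24.885): [(47.9371, 26.7238) (77.5513, 19.3473) (79.1006, 20.6453) (81.7904, 46) (51.1601, 46)]  |A|=723.3978
7. canonical 5-gon: [(47.9371, 26.7238) (77.5513, 19.3473) (79.1006, 20.6453) (81.7904, 46) (51.1601, 46)]
8. shoelace: 723.3978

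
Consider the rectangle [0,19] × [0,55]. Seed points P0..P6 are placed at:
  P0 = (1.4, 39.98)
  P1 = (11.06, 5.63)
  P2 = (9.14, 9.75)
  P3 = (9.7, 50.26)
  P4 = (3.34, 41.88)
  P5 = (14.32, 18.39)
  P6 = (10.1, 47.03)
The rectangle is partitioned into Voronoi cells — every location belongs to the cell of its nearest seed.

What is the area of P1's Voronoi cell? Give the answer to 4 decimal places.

Area of P1's cell: 139.3610

1. box [0,19]×[0,55]: [(0, 0) (19, 0) (19, 55) (0, 55)]
2. ⊥bis P1·P0 via (6.23,22.805): [(0, 21.053) (0, 0) (19, 0) (19, 26.3962)]  |A|=450.7674
3. ⊥bis P1·P2 via (10.1,7.69): [(0, 2.9832) (0, 0) (19, 0) (19, 11.8376)]  |A|=140.7974
4. ⊥bis P1·P3 via (10.38,27.945): [(0, 2.9832) (0, 0) (19, 0) (19, 11.8376)]  |A|=140.7974
5. ⊥bis P1·P4 via (7.2,23.755): [(0, 2.9832) (0, 0) (19, 0) (19, 11.8376)]  |A|=140.7974
6. ⊥bis P1·P5 via (12.69,12.01): [(17.0046, 10.9077) (0, 2.9832) (0, 0) (19, 0) (19, 10.3979)]  |A|=139.361
7. ⊥bis P1·P6 via (10.58,26.33): [(17.0046, 10.9077) (0, 2.9832) (0, 0) (19, 0) (19, 10.3979)]  |A|=139.361
8. canonical 5-gon: [(17.0046, 10.9077) (0, 2.9832) (0, 0) (19, 0) (19, 10.3979)]
9. shoelace: 139.361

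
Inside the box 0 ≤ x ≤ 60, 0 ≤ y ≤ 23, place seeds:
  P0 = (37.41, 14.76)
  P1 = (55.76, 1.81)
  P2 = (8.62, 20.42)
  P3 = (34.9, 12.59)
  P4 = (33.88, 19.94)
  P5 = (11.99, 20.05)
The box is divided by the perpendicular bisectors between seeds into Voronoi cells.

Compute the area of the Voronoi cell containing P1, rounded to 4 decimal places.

1. box [0,60]×[0,23]: [(0, 0) (60, 0) (60, 23) (0, 23)]
2. ⊥bis P1·P0 via (46.585,8.285): [(40.7381, 0) (60, 0) (60, 23) (56.9697, 23)]  |A|=256.3604
3. ⊥bis P1·P2 via (32.19,11.115): [(40.7381, 0) (60, 0) (60, 23) (56.9697, 23)]  |A|=256.3604
4. ⊥bis P1·P3 via (45.33,7.2): [(43.9917, 4.6104) (41.6092, 0) (60, 0) (60, 23) (56.9697, 23)]  |A|=254.3523
5. ⊥bis P1·P4 via (44.82,10.875): [(43.9917, 4.6104) (41.6092, 0) (60, 0) (60, 23) (56.9697, 23)]  |A|=254.3523
6. ⊥bis P1·P5 via (33.875,10.93): [(43.9917, 4.6104) (41.6092, 0) (60, 0) (60, 23) (56.9697, 23)]  |A|=254.3523
7. canonical 5-gon: [(43.9917, 4.6104) (41.6092, 0) (60, 0) (60, 23) (56.9697, 23)]
8. shoelace: 254.3523

Area of P1's cell: 254.3523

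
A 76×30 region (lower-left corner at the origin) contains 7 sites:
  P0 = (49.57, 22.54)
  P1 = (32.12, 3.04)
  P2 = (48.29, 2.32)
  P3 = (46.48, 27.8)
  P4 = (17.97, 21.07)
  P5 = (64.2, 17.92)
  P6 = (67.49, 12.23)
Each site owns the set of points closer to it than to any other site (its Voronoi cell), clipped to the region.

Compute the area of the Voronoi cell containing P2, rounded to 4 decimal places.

Area of P2's cell: 224.2972

1. box [0,76]×[0,30]: [(0, 0) (76, 0) (76, 30) (0, 30)]
2. ⊥bis P2·P0 via (48.93,12.43): [(0, 15.5274) (0, 0) (76, 0) (76, 10.7164)]  |A|=997.2651
3. ⊥bis P2·P1 via (40.205,2.68): [(40.6624, 12.9534) (40.0857, 0) (76, 0) (76, 10.7164)]  |A|=421.9509
4. ⊥bis P2·P3 via (47.385,15.06): [(40.6624, 12.9534) (40.0857, 0) (76, 0) (76, 10.7164)]  |A|=421.9509
5. ⊥bis P2·P4 via (33.13,11.695): [(40.6624, 12.9534) (40.0857, 0) (76, 0) (76, 10.7164)]  |A|=421.9509
6. ⊥bis P2·P5 via (56.245,10.12): [(54.3142, 12.0892) (40.6624, 12.9534) (40.0857, 0) (66.1678, 0)]  |A|=246.323
7. ⊥bis P2·P6 via (57.89,7.275): [(56.6178, 9.7398) (54.3142, 12.0892) (40.6624, 12.9534) (40.0857, 0) (61.645, 0)]  |A|=224.2972
8. canonical 5-gon: [(56.6178, 9.7398) (54.3142, 12.0892) (40.6624, 12.9534) (40.0857, 0) (61.645, 0)]
9. shoelace: 224.2972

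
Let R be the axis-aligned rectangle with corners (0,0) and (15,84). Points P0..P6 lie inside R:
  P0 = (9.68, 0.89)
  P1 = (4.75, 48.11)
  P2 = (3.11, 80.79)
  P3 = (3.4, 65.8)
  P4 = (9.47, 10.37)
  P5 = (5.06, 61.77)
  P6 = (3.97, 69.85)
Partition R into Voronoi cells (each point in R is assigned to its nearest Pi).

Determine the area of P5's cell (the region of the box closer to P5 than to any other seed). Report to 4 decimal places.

1. box [0,15]×[0,84]: [(0, 0) (15, 0) (15, 84) (0, 84)]
2. ⊥bis P5·P0 via (7.37,31.33): [(0, 30.7707) (15, 31.909) (15, 84) (0, 84)]  |A|=789.902
3. ⊥bis P5·P1 via (4.905,54.94): [(0, 55.0513) (15, 54.7109) (15, 84) (0, 84)]  |A|=436.7834
4. ⊥bis P5·P2 via (4.085,71.28): [(0, 70.8612) (0, 55.0513) (15, 54.7109) (15, 72.399)]  |A|=251.2351
5. ⊥bis P5·P3 via (4.23,63.785): [(0, 62.0426) (0, 55.0513) (15, 54.7109) (15, 68.2213)]  |A|=153.7626
6. ⊥bis P5·P4 via (7.265,36.07): [(0, 62.0426) (0, 55.0513) (15, 54.7109) (15, 68.2213)]  |A|=153.7626
7. ⊥bis P5·P6 via (4.515,65.81): [(11.4014, 66.739) (0, 62.0426) (0, 55.0513) (15, 54.7109) (15, 67.2244)]  |A|=151.969
8. canonical 5-gon: [(11.4014, 66.739) (0, 62.0426) (0, 55.0513) (15, 54.7109) (15, 67.2244)]
9. shoelace: 151.969

Area of P5's cell: 151.9690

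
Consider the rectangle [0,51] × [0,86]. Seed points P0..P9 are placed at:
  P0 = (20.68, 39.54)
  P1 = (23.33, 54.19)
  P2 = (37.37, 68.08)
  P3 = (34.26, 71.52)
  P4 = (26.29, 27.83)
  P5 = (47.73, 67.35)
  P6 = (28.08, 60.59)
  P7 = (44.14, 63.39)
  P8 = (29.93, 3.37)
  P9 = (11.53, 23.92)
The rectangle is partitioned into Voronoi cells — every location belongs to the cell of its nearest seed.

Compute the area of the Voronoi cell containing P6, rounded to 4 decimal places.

Area of P6's cell: 383.2270

1. box [0,51]×[0,86]: [(0, 0) (51, 0) (51, 86) (0, 86)]
2. ⊥bis P6·P0 via (24.38,50.065): [(0, 58.6356) (51, 40.7069) (51, 86) (0, 86)]  |A|=1852.7652
3. ⊥bis P6·P1 via (25.705,57.39): [(0, 76.4679) (45.6485, 42.5882) (51, 40.7069) (51, 86) (0, 86)]  |A|=1445.7567
4. ⊥bis P6·P2 via (32.725,64.335): [(0, 76.4679) (45.6485, 42.5882) (51, 40.7069) (51, 41.6681) (15.2577, 86) (0, 86)]  |A|=653.4963
5. ⊥bis P6·P3 via (31.17,66.055): [(0, 83.679) (0, 76.4679) (45.6485, 42.5882) (51, 40.7069) (51, 41.6681) (31.4792, 65.8802)]  |A|=463.4734
6. ⊥bis P6·P4 via (27.185,44.21): [(0, 83.679) (0, 76.4679) (44.757, 43.2499) (49.9537, 42.9659) (31.4792, 65.8802)]  |A|=456.3174
7. ⊥bis P6·P5 via (37.905,63.97): [(0, 83.679) (0, 76.4679) (44.757, 43.2499) (45.0384, 43.2345) (41.5413, 53.3999) (31.4792, 65.8802)]  |A|=431.8042
8. ⊥bis P6·P7 via (36.11,61.99): [(0, 83.679) (0, 76.4679) (38.5777, 47.8361) (36.5223, 59.6251) (31.4792, 65.8802)]  |A|=383.227
9. ⊥bis P6·P8 via (29.005,31.98): [(0, 83.679) (0, 76.4679) (38.5777, 47.8361) (36.5223, 59.6251) (31.4792, 65.8802)]  |A|=383.227
10. ⊥bis P6·P9 via (19.805,42.255): [(0, 83.679) (0, 76.4679) (38.5777, 47.8361) (36.5223, 59.6251) (31.4792, 65.8802)]  |A|=383.227
11. canonical 5-gon: [(0, 83.679) (0, 76.4679) (38.5777, 47.8361) (36.5223, 59.6251) (31.4792, 65.8802)]
12. shoelace: 383.227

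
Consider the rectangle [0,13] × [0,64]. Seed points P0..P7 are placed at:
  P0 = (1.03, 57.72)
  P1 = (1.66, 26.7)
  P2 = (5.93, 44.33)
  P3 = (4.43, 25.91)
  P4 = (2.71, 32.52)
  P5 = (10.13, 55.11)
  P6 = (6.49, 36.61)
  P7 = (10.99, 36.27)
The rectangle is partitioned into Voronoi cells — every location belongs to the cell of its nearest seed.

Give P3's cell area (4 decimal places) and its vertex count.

Area of P3's cell: 356.3908 (6 vertices)

1. box [0,13]×[0,64]: [(0, 0) (13, 0) (13, 64) (0, 64)]
2. ⊥bis P3·P0 via (2.73,41.815): [(0, 41.5232) (0, 0) (13, 0) (13, 42.9127)]  |A|=548.8334
3. ⊥bis P3·P1 via (3.045,26.305): [(7.6174, 42.3374) (0, 15.6282) (0, 0) (13, 0) (13, 42.9127)]  |A|=450.207
4. ⊥bis P3·P2 via (5.18,35.12): [(5.5504, 35.0898) (0, 15.6282) (0, 0) (13, 0) (13, 34.4832)]  |A|=399.8982
5. ⊥bis P3·P4 via (3.57,29.215): [(3.8994, 29.3007) (0, 15.6282) (0, 0) (13, 0) (13, 31.6688)]  |A|=365.0277
6. ⊥bis P3·P5 via (7.28,40.51): [(3.8994, 29.3007) (0, 15.6282) (0, 0) (13, 0) (13, 31.6688)]  |A|=365.0277
7. ⊥bis P3·P6 via (5.46,31.26): [(8.8907, 30.5995) (3.8994, 29.3007) (0, 15.6282) (0, 0) (13, 0) (13, 29.8084)]  |A|=361.2052
8. ⊥bis P3·P7 via (7.71,31.09): [(8.6029, 30.5246) (3.8994, 29.3007) (0, 15.6282) (0, 0) (13, 0) (13, 27.7403)]  |A|=356.3908
9. canonical 6-gon: [(8.6029, 30.5246) (3.8994, 29.3007) (0, 15.6282) (0, 0) (13, 0) (13, 27.7403)]
10. shoelace: 356.3908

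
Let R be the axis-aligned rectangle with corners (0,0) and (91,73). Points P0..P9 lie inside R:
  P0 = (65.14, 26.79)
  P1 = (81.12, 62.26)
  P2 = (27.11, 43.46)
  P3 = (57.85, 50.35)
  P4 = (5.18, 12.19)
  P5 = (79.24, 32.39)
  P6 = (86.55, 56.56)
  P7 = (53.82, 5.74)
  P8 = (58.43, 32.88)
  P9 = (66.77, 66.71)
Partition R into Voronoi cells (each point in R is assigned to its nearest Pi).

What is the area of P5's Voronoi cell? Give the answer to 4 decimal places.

1. box [0,91]×[0,73]: [(0, 0) (91, 0) (91, 73) (0, 73)]
2. ⊥bis P5·P0 via (72.19,29.59): [(83.9421, 0) (91, 0) (91, 73) (54.9491, 73)]  |A|=1573.471
3. ⊥bis P5·P1 via (80.18,47.325): [(64.7609, 48.2955) (83.9421, 0) (91, 0) (91, 46.644)]  |A|=782.3821
4. ⊥bis P5·P2 via (53.175,37.925): [(64.7609, 48.2955) (83.9421, 0) (91, 0) (91, 46.644)]  |A|=782.3821
5. ⊥bis P5·P3 via (68.545,41.37): [(73.8781, 47.7216) (67.8433, 40.5343) (83.9421, 0) (91, 0) (91, 46.644)]  |A|=747.8864
6. ⊥bis P5·P4 via (42.21,22.29): [(73.8781, 47.7216) (67.8433, 40.5343) (83.9421, 0) (91, 0) (91, 46.644)]  |A|=747.8864
7. ⊥bis P5·P6 via (82.895,44.475): [(73.5302, 47.3073) (67.8433, 40.5343) (83.9421, 0) (91, 0) (91, 42.0237)]  |A|=703.7941
8. ⊥bis P5·P7 via (66.53,19.065): [(73.5302, 47.3073) (67.8433, 40.5343) (82.3714, 3.9548) (86.5175, 0) (91, 0) (91, 42.0237)]  |A|=698.7015
9. ⊥bis P5·P8 via (68.835,32.635): [(73.5302, 47.3073) (69.055, 41.9774) (68.9551, 37.735) (82.3714, 3.9548) (86.5175, 0) (91, 0) (91, 42.0237)]  |A|=696.2034
10. ⊥bis P5·P9 via (73.005,49.55): [(73.5302, 47.3073) (69.055, 41.9774) (68.9551, 37.735) (82.3714, 3.9548) (86.5175, 0) (91, 0) (91, 42.0237)]  |A|=696.2034
11. canonical 7-gon: [(73.5302, 47.3073) (69.055, 41.9774) (68.9551, 37.735) (82.3714, 3.9548) (86.5175, 0) (91, 0) (91, 42.0237)]
12. shoelace: 696.2034

Area of P5's cell: 696.2034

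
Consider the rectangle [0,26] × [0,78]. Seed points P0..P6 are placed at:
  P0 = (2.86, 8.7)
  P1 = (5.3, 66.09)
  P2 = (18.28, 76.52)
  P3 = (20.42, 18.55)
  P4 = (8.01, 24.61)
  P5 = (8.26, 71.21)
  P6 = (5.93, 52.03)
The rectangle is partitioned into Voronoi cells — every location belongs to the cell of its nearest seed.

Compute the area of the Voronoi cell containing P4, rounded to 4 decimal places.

Area of P4's cell: 378.8867

1. box [0,26]×[0,78]: [(0, 0) (26, 0) (26, 78) (0, 78)]
2. ⊥bis P4·P0 via (5.435,16.655): [(0, 18.4143) (26, 9.9982) (26, 78) (0, 78)]  |A|=1658.6377
3. ⊥bis P4·P1 via (6.655,45.35): [(0, 44.9152) (0, 18.4143) (26, 9.9982) (26, 46.6139)]  |A|=820.5157
4. ⊥bis P4·P2 via (13.145,50.565): [(0, 44.9152) (0, 18.4143) (26, 9.9982) (26, 46.6139)]  |A|=820.5157
5. ⊥bis P4·P3 via (14.215,21.58): [(0, 44.9152) (0, 18.4143) (10.9399, 14.8731) (26, 45.714) (26, 46.6139)]  |A|=551.5742
6. ⊥bis P4·P5 via (8.135,47.91): [(0, 44.9152) (0, 18.4143) (10.9399, 14.8731) (26, 45.714) (26, 46.6139)]  |A|=551.5742
7. ⊥bis P4·P6 via (6.97,38.32): [(0, 37.7913) (0, 18.4143) (10.9399, 14.8731) (22.9825, 39.5347)]  |A|=378.8867
8. canonical 4-gon: [(0, 37.7913) (0, 18.4143) (10.9399, 14.8731) (22.9825, 39.5347)]
9. shoelace: 378.8867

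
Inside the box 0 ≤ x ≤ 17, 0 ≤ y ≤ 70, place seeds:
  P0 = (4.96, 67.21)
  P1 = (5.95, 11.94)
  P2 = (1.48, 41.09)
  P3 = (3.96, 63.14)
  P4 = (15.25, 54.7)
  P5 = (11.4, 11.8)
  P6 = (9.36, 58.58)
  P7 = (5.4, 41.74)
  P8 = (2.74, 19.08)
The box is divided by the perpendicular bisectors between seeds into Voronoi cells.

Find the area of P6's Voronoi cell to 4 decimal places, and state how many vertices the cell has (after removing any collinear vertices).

1. box [0,17]×[0,70]: [(0, 0) (17, 0) (17, 70) (0, 70)]
2. ⊥bis P6·P0 via (7.16,62.895): [(0, 59.2445) (0, 0) (17, 0) (17, 67.9119)]  |A|=1080.8294
3. ⊥bis P6·P1 via (7.655,35.26): [(0, 59.2445) (0, 35.8197) (17, 34.5768) (17, 67.9119)]  |A|=482.4596
4. ⊥bis P6·P2 via (5.42,49.835): [(0, 59.2445) (0, 52.2769) (17, 44.6177) (17, 67.9119)]  |A|=257.2248
5. ⊥bis P6·P3 via (6.66,60.86): [(9.2996, 63.9859) (0, 52.9732) (0, 52.2769) (17, 44.6177) (17, 67.9119)]  |A|=228.0643
6. ⊥bis P6·P4 via (12.305,56.64): [(9.2996, 63.9859) (0, 52.9732) (0, 52.2769) (7.2725, 49.0004) (17, 63.7672) (17, 67.9119)]  |A|=134.9255
7. ⊥bis P6·P5 via (10.38,35.19): [(9.2996, 63.9859) (0, 52.9732) (0, 52.2769) (7.2725, 49.0004) (17, 63.7672) (17, 67.9119)]  |A|=134.9255
8. ⊥bis P6·P7 via (7.38,50.16): [(9.2996, 63.9859) (0, 52.9732) (0, 52.2769) (1.7712, 51.4789) (7.9483, 50.0264) (17, 63.7672) (17, 67.9119)]  |A|=131.2659
9. ⊥bis P6·P8 via (6.05,38.83): [(9.2996, 63.9859) (0, 52.9732) (0, 52.2769) (1.7712, 51.4789) (7.9483, 50.0264) (17, 63.7672) (17, 67.9119)]  |A|=131.2659
10. canonical 7-gon: [(9.2996, 63.9859) (0, 52.9732) (0, 52.2769) (1.7712, 51.4789) (7.9483, 50.0264) (17, 63.7672) (17, 67.9119)]
11. shoelace: 131.2659

Area of P6's cell: 131.2659 (7 vertices)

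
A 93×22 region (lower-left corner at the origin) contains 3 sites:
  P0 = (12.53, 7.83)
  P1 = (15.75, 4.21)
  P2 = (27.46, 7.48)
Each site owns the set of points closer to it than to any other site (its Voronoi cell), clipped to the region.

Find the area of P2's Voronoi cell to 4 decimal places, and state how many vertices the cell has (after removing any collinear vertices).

1. box [0,93]×[0,22]: [(0, 0) (93, 0) (93, 22) (0, 22)]
2. ⊥bis P2·P0 via (19.995,7.655): [(19.8155, 0) (93, 0) (93, 22) (20.3313, 22)]  |A|=1604.3848
3. ⊥bis P2·P1 via (21.605,5.845): [(20.0805, 11.3041) (23.2372, 0) (93, 0) (93, 22) (20.3313, 22)]  |A|=1585.0454
4. canonical 5-gon: [(20.0805, 11.3041) (23.2372, 0) (93, 0) (93, 22) (20.3313, 22)]
5. shoelace: 1585.0454

Area of P2's cell: 1585.0454 (5 vertices)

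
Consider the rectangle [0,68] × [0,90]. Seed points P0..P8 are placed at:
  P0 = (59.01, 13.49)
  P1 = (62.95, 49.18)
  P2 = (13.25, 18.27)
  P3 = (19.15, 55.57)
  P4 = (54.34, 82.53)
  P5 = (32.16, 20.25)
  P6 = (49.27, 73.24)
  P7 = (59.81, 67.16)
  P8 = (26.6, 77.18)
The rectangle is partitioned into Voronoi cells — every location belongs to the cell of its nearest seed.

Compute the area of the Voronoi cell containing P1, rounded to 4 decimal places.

1. box [0,68]×[0,90]: [(0, 0) (68, 0) (68, 90) (0, 90)]
2. ⊥bis P1·P0 via (60.98,31.335): [(0, 38.0669) (68, 30.56) (68, 90) (0, 90)]  |A|=3786.6848
3. ⊥bis P1·P2 via (38.1,33.725): [(38.0093, 33.8709) (68, 30.56) (68, 90) (3.1008, 90)]  |A|=2712.6919
4. ⊥bis P1·P3 via (41.05,52.375): [(38.345, 33.8338) (68, 30.56) (68, 90) (46.5391, 90)]  |A|=1484.0337
5. ⊥bis P1·P4 via (58.645,65.855): [(42.4049, 61.6623) (38.345, 33.8338) (68, 30.56) (68, 68.2702)]  |A|=901.8696
6. ⊥bis P1·P5 via (47.555,34.715): [(42.4049, 61.6623) (39.6941, 43.0813) (49.5447, 32.5974) (68, 30.56) (68, 68.2702)]  |A|=849.2513
7. ⊥bis P1·P6 via (56.11,61.21): [(41.0933, 52.6718) (39.6941, 43.0813) (49.5447, 32.5974) (68, 30.56) (68, 67.9704)]  |A|=734.4959
8. ⊥bis P1·P7 via (61.38,58.17): [(46.0568, 55.494) (41.0933, 52.6718) (39.6941, 43.0813) (49.5447, 32.5974) (68, 30.56) (68, 59.3261)]  |A|=639.6544
9. ⊥bis P1·P8 via (44.775,63.18): [(46.0568, 55.494) (41.0933, 52.6718) (39.6941, 43.0813) (49.5447, 32.5974) (68, 30.56) (68, 59.3261)]  |A|=639.6544
10. canonical 6-gon: [(46.0568, 55.494) (41.0933, 52.6718) (39.6941, 43.0813) (49.5447, 32.5974) (68, 30.56) (68, 59.3261)]
11. shoelace: 639.6544

Area of P1's cell: 639.6544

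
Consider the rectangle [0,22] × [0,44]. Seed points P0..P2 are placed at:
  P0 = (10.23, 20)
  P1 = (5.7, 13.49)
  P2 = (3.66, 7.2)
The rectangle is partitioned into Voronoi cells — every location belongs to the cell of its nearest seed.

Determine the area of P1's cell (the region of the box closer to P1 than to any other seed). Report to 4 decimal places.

1. box [0,22]×[0,44]: [(0, 0) (22, 0) (22, 44) (0, 44)]
2. ⊥bis P1·P0 via (7.965,16.745): [(0, 22.2875) (0, 0) (22, 0) (22, 6.9787)]  |A|=321.9279
3. ⊥bis P1·P2 via (4.68,10.345): [(0, 22.2875) (0, 11.8628) (22, 4.7277) (22, 6.9787)]  |A|=139.432
4. canonical 4-gon: [(0, 22.2875) (0, 11.8628) (22, 4.7277) (22, 6.9787)]
5. shoelace: 139.432

Area of P1's cell: 139.4320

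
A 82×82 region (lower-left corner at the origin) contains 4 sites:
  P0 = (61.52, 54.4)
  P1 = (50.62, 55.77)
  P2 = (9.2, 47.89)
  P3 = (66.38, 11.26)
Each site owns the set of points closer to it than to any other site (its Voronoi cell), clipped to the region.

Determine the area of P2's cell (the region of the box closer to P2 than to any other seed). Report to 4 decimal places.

1. box [0,82]×[0,82]: [(0, 0) (82, 0) (82, 82) (0, 82)]
2. ⊥bis P2·P0 via (35.36,51.145): [(0, 0) (41.7238, 0) (31.5208, 82) (0, 82)]  |A|=3003.0292
3. ⊥bis P2·P1 via (29.91,51.83): [(0, 0) (39.7705, 0) (24.1703, 82) (0, 82)]  |A|=2621.5701
4. ⊥bis P2·P3 via (37.79,29.575): [(0, 0) (18.844, 0) (34.9788, 25.1867) (24.1703, 82) (0, 82)]  |A|=2358.0362
5. canonical 5-gon: [(0, 0) (18.844, 0) (34.9788, 25.1867) (24.1703, 82) (0, 82)]
6. shoelace: 2358.0362

Area of P2's cell: 2358.0362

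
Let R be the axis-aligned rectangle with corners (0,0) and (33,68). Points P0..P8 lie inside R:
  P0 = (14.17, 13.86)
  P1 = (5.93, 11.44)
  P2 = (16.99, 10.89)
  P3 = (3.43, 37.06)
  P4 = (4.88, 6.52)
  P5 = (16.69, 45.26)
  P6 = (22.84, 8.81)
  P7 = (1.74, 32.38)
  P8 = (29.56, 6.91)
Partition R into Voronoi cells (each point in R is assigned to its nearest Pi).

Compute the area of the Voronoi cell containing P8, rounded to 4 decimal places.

1. box [0,33]×[0,68]: [(0, 0) (33, 0) (33, 68) (0, 68)]
2. ⊥bis P8·P0 via (21.865,10.385): [(17.1752, 0) (33, 0) (33, 35.0422)]  |A|=277.2677
3. ⊥bis P8·P1 via (17.745,9.175): [(17.1752, 0) (33, 0) (33, 35.0422)]  |A|=277.2677
4. ⊥bis P8·P2 via (23.275,8.9): [(28.1561, 24.3159) (20.457, 0) (33, 0) (33, 35.0422)]  |A|=237.3676
5. ⊥bis P8·P3 via (16.495,21.985): [(28.1561, 24.3159) (20.457, 0) (33, 0) (33, 35.0422)]  |A|=237.3676
6. ⊥bis P8·P4 via (17.22,6.715): [(28.1561, 24.3159) (20.457, 0) (33, 0) (33, 35.0422)]  |A|=237.3676
7. ⊥bis P8·P5 via (23.125,26.085): [(29.9964, 28.391) (28.1561, 24.3159) (20.457, 0) (33, 0) (33, 29.399)]  |A|=228.8925
8. ⊥bis P8·P6 via (26.2,7.86): [(32.2154, 29.1357) (23.9777, 0) (33, 0) (33, 29.399)]  |A|=142.9683
9. ⊥bis P8·P7 via (15.65,19.645): [(32.2154, 29.1357) (23.9777, 0) (33, 0) (33, 29.399)]  |A|=142.9683
10. canonical 4-gon: [(32.2154, 29.1357) (23.9777, 0) (33, 0) (33, 29.399)]
11. shoelace: 142.9683

Area of P8's cell: 142.9683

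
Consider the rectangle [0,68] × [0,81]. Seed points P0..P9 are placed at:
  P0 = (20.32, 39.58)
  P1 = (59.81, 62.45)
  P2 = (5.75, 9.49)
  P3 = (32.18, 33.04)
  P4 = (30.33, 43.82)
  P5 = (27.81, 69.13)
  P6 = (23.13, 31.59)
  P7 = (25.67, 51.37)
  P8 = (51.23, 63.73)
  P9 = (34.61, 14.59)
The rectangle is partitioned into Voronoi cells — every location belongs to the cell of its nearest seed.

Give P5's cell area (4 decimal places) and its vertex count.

1. box [0,68]×[0,81]: [(0, 0) (68, 0) (68, 81) (0, 81)]
2. ⊥bis P5·P0 via (24.065,54.355): [(0, 60.4547) (68, 43.2189) (68, 81) (0, 81)]  |A|=1983.0984
3. ⊥bis P5·P1 via (43.81,65.79): [(0, 60.4547) (40.5507, 50.1764) (46.9851, 81) (0, 81)]  |A|=1140.687
4. ⊥bis P5·P2 via (16.78,39.31): [(0, 60.4547) (40.5507, 50.1764) (46.9851, 81) (0, 81)]  |A|=1140.687
5. ⊥bis P5·P3 via (29.995,51.085): [(0, 60.4547) (34.7124, 51.6562) (41.019, 52.4199) (46.9851, 81) (0, 81)]  |A|=1133.7916
6. ⊥bis P5·P4 via (29.07,56.475): [(0, 60.4547) (19.4715, 55.5193) (42.1371, 57.776) (46.9851, 81) (0, 81)]  |A|=1056.3519
7. ⊥bis P5·P6 via (25.47,50.36): [(0, 60.4547) (19.4715, 55.5193) (42.1371, 57.776) (46.9851, 81) (0, 81)]  |A|=1056.3519
8. ⊥bis P5·P7 via (26.74,60.25): [(0, 63.472) (42.2631, 58.3795) (46.9851, 81) (0, 81)]  |A|=901.8046
9. ⊥bis P5·P8 via (39.52,66.43): [(0, 63.472) (37.7881, 58.9188) (42.8794, 81) (0, 81)]  |A|=804.5898
10. ⊥bis P5·P9 via (31.21,41.86): [(0, 63.472) (37.7881, 58.9188) (42.8794, 81) (0, 81)]  |A|=804.5898
11. canonical 4-gon: [(0, 63.472) (37.7881, 58.9188) (42.8794, 81) (0, 81)]
12. shoelace: 804.5898

Area of P5's cell: 804.5898 (4 vertices)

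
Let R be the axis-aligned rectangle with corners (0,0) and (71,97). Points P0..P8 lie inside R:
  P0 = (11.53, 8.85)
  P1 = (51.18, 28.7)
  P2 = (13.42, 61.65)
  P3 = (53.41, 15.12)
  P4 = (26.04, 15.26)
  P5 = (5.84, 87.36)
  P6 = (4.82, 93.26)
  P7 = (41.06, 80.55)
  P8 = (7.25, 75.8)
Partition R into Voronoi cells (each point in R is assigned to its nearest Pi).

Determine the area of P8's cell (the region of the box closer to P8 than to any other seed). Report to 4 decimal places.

Area of P8's cell: 307.1060

1. box [0,71]×[0,97]: [(0, 0) (71, 0) (71, 97) (0, 97)]
2. ⊥bis P8·P0 via (9.39,42.325): [(0, 41.7247) (71, 46.2636) (71, 97) (0, 97)]  |A|=3763.4141
3. ⊥bis P8·P1 via (29.215,52.25): [(0, 41.7247) (19.2496, 42.9553) (71, 91.2227) (71, 97) (0, 97)]  |A|=2600.0885
4. ⊥bis P8·P2 via (10.335,68.725): [(0, 64.2185) (71, 95.1775) (71, 97) (0, 97)]  |A|=1228.4415
5. ⊥bis P8·P3 via (30.33,45.46): [(0, 64.2185) (71, 95.1775) (71, 97) (0, 97)]  |A|=1228.4415
6. ⊥bis P8·P4 via (16.645,45.53): [(0, 64.2185) (71, 95.1775) (71, 97) (0, 97)]  |A|=1228.4415
7. ⊥bis P8·P5 via (6.545,81.58): [(0, 80.7817) (0, 64.2185) (52.7372, 87.2142)]  |A|=436.7484
8. ⊥bis P8·P6 via (6.035,84.53): [(0, 80.7817) (0, 64.2185) (52.7372, 87.2142)]  |A|=436.7484
9. ⊥bis P8·P7 via (24.155,78.175): [(23.388, 83.6344) (0, 80.7817) (0, 64.2185) (24.6083, 74.9487)]  |A|=307.106
10. canonical 4-gon: [(23.388, 83.6344) (0, 80.7817) (0, 64.2185) (24.6083, 74.9487)]
11. shoelace: 307.106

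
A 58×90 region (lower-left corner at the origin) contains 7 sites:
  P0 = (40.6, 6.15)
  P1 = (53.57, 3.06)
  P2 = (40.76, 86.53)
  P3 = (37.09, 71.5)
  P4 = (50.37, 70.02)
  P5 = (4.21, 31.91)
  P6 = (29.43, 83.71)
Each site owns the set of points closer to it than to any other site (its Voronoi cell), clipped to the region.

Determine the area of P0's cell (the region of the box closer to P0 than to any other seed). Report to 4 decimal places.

1. box [0,58]×[0,90]: [(0, 0) (58, 0) (58, 90) (0, 90)]
2. ⊥bis P0·P1 via (47.085,4.605): [(0, 0) (45.9879, 0) (58, 50.4197) (58, 90) (0, 90)]  |A|=4917.1764
3. ⊥bis P0·P2 via (40.68,46.34): [(0, 46.421) (0, 0) (45.9879, 0) (57.0203, 46.3075)]  |A|=2388.2602
4. ⊥bis P0·P3 via (38.845,38.825): [(0, 36.7386) (0, 0) (45.9879, 0) (55.4501, 39.7169)]  |A|=1931.8279
5. ⊥bis P0·P4 via (45.485,38.085): [(40.179, 38.8966) (0, 36.7386) (0, 0) (45.9879, 0) (54.7246, 36.6716)]  |A|=1908.8733
6. ⊥bis P0·P5 via (22.405,19.03): [(40.179, 38.8966) (36.3217, 38.6895) (8.9339, 0) (45.9879, 0) (54.7246, 36.6716)]  |A|=1068.8452
7. ⊥bis P0·P6 via (35.015,44.93): [(40.179, 38.8966) (36.3217, 38.6895) (8.9339, 0) (45.9879, 0) (54.7246, 36.6716)]  |A|=1068.8452
8. canonical 5-gon: [(40.179, 38.8966) (36.3217, 38.6895) (8.9339, 0) (45.9879, 0) (54.7246, 36.6716)]
9. shoelace: 1068.8452

Area of P0's cell: 1068.8452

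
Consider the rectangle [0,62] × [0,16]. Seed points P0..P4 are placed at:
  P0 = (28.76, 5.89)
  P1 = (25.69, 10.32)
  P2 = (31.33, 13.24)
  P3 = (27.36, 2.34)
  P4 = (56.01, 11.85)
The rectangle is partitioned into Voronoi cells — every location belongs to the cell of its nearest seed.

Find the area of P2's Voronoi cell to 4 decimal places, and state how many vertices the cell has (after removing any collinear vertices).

1. box [0,62]×[0,16]: [(0, 0) (62, 0) (62, 16) (0, 16)]
2. ⊥bis P2·P0 via (30.045,9.565): [(57.4002, 0) (62, 0) (62, 16) (11.6414, 16)]  |A|=439.6675
3. ⊥bis P2·P1 via (28.51,11.78): [(29.571, 9.7308) (57.4002, 0) (62, 0) (62, 16) (26.3252, 16)]  |A|=393.6394
4. ⊥bis P2·P3 via (29.345,7.79): [(29.571, 9.7308) (57.4002, 0) (62, 0) (62, 16) (26.3252, 16)]  |A|=393.6394
5. ⊥bis P2·P4 via (43.67,12.545): [(29.571, 9.7308) (43.2423, 4.9504) (43.8646, 16) (26.3252, 16)]  |A|=131.9978
6. canonical 4-gon: [(29.571, 9.7308) (43.2423, 4.9504) (43.8646, 16) (26.3252, 16)]
7. shoelace: 131.9978

Area of P2's cell: 131.9978 (4 vertices)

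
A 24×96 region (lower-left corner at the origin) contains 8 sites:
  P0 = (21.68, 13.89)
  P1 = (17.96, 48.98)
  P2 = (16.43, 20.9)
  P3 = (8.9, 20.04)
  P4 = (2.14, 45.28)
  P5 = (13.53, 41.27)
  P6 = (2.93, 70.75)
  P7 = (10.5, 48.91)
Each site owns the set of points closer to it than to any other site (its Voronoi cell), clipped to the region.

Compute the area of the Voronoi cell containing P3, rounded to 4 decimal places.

Area of P3's cell: 364.0657

1. box [0,24]×[0,96]: [(0, 0) (24, 0) (24, 96) (0, 96)]
2. ⊥bis P3·P0 via (15.29,16.965): [(0, 0) (7.1261, 0) (24, 35.0648) (24, 96) (0, 96)]  |A|=2008.1598
3. ⊥bis P3·P1 via (13.43,34.51): [(0, 38.7144) (0, 0) (7.1261, 0) (22.3841, 31.7068)]  |A|=546.266
4. ⊥bis P3·P2 via (12.665,20.47): [(10.9737, 35.279) (0, 38.7144) (0, 0) (7.1261, 0) (13.492, 13.2287)]  |A|=424.9628
5. ⊥bis P3·P4 via (5.52,32.66): [(11.102, 34.155) (0, 31.1816) (0, 0) (7.1261, 0) (13.492, 13.2287)]  |A|=377.2015
6. ⊥bis P3·P5 via (11.215,30.655): [(11.5091, 30.5909) (3.9498, 32.2395) (0, 31.1816) (0, 0) (7.1261, 0) (13.492, 13.2287)]  |A|=364.0657
7. ⊥bis P3·P6 via (5.915,45.395): [(11.5091, 30.5909) (3.9498, 32.2395) (0, 31.1816) (0, 0) (7.1261, 0) (13.492, 13.2287)]  |A|=364.0657
8. ⊥bis P3·P7 via (9.7,34.475): [(11.5091, 30.5909) (3.9498, 32.2395) (0, 31.1816) (0, 0) (7.1261, 0) (13.492, 13.2287)]  |A|=364.0657
9. canonical 6-gon: [(11.5091, 30.5909) (3.9498, 32.2395) (0, 31.1816) (0, 0) (7.1261, 0) (13.492, 13.2287)]
10. shoelace: 364.0657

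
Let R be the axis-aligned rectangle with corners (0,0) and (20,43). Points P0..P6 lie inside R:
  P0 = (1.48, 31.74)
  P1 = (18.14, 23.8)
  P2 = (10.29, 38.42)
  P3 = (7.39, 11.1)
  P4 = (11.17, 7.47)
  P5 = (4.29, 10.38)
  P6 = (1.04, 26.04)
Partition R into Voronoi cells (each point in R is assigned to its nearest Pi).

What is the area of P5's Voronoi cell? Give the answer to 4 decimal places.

1. box [0,20]×[0,43]: [(0, 0) (20, 0) (20, 43) (0, 43)]
2. ⊥bis P5·P0 via (2.885,21.06): [(0, 20.6805) (0, 0) (20, 0) (20, 23.3116)]  |A|=439.9202
3. ⊥bis P5·P1 via (11.215,17.09): [(6.8614, 21.5831) (0, 20.6805) (0, 0) (20, 0) (20, 8.0235)]  |A|=339.4884
4. ⊥bis P5·P2 via (7.29,24.4): [(6.8614, 21.5831) (0, 20.6805) (0, 0) (20, 0) (20, 8.0235)]  |A|=339.4884
5. ⊥bis P5·P3 via (5.84,10.74): [(3.4265, 21.1312) (0, 20.6805) (0, 0) (8.3345, 0)]  |A|=123.49
6. ⊥bis P5·P4 via (7.73,8.925): [(6.7821, 6.6839) (3.4265, 21.1312) (0, 20.6805) (0, 0) (3.955, 0)]  |A|=108.8543
7. ⊥bis P5·P6 via (2.665,18.21): [(6.7821, 6.6839) (4.0388, 18.4951) (0, 17.6569) (0, 0) (3.955, 0)]  |A|=98.0941
8. canonical 5-gon: [(6.7821, 6.6839) (4.0388, 18.4951) (0, 17.6569) (0, 0) (3.955, 0)]
9. shoelace: 98.0941

Area of P5's cell: 98.0941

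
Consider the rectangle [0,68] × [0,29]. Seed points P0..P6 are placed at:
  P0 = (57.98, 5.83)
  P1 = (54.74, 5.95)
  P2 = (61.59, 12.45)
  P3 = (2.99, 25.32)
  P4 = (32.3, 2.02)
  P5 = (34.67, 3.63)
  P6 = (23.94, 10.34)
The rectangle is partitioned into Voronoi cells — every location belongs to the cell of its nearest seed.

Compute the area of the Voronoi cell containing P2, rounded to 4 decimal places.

Area of P2's cell: 394.9936

1. box [0,68]×[0,29]: [(0, 0) (68, 0) (68, 29) (0, 29)]
2. ⊥bis P2·P0 via (59.785,9.14): [(68, 4.6602) (68, 29) (23.3658, 29)]  |A|=543.1929
3. ⊥bis P2·P1 via (58.165,9.2): [(56.5458, 10.9064) (68, 4.6602) (68, 29) (39.3767, 29)]  |A|=398.346
4. ⊥bis P2·P3 via (32.29,18.885): [(56.5458, 10.9064) (68, 4.6602) (68, 29) (39.3767, 29)]  |A|=398.346
5. ⊥bis P2·P4 via (46.945,7.235): [(56.5458, 10.9064) (68, 4.6602) (68, 29) (39.3767, 29)]  |A|=398.346
6. ⊥bis P2·P5 via (48.13,8.04): [(42.2574, 25.9642) (56.5458, 10.9064) (68, 4.6602) (68, 29) (41.2627, 29)]  |A|=395.4832
7. ⊥bis P2·P6 via (42.765,11.395): [(41.8848, 27.1014) (42.2574, 25.9642) (56.5458, 10.9064) (68, 4.6602) (68, 29) (41.7784, 29)]  |A|=394.9936
8. canonical 6-gon: [(41.8848, 27.1014) (42.2574, 25.9642) (56.5458, 10.9064) (68, 4.6602) (68, 29) (41.7784, 29)]
9. shoelace: 394.9936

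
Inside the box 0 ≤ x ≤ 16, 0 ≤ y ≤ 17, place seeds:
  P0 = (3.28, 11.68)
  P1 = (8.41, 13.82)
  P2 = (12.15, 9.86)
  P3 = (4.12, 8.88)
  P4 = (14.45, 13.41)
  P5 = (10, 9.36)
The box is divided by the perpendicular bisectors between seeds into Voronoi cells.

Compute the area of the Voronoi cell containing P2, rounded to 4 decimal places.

Area of P2's cell: 46.5790

1. box [0,16]×[0,17]: [(0, 0) (16, 0) (16, 17) (0, 17)]
2. ⊥bis P2·P0 via (7.715,10.77): [(5.5051, 0) (16, 0) (16, 17) (8.9933, 17)]  |A|=148.7631
3. ⊥bis P2·P1 via (10.28,11.84): [(7.3708, 9.0924) (5.5051, 0) (16, 0) (16, 17) (15.7435, 17)]  |A|=122.0741
4. ⊥bis P2·P3 via (8.135,9.37): [(8.0864, 9.7683) (9.2785, 0) (16, 0) (16, 17) (15.7435, 17)]  |A|=101.0215
5. ⊥bis P2·P4 via (13.3,11.635): [(11.38, 12.8789) (8.0864, 9.7683) (9.2785, 0) (16, 0) (16, 9.8857)]  |A|=84.0591
6. ⊥bis P2·P5 via (11.075,9.61): [(11.38, 12.8789) (10.5066, 12.054) (13.3099, 0) (16, 0) (16, 9.8857)]  |A|=46.579
7. canonical 5-gon: [(11.38, 12.8789) (10.5066, 12.054) (13.3099, 0) (16, 0) (16, 9.8857)]
8. shoelace: 46.579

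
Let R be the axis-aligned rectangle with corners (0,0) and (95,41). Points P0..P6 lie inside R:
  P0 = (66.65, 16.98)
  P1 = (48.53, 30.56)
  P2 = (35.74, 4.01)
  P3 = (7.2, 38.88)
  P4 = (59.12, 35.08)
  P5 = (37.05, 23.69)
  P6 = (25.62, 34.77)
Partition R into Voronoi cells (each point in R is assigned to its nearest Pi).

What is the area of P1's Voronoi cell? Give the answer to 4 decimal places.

Area of P1's cell: 297.4172

1. box [0,95]×[0,41]: [(0, 0) (95, 0) (95, 41) (0, 41)]
2. ⊥bis P1·P0 via (57.59,23.77): [(0, 0) (39.7756, 0) (70.503, 41) (0, 41)]  |A|=2260.7115
3. ⊥bis P1·P2 via (42.135,17.285): [(0, 37.5828) (49.9194, 13.535) (70.503, 41) (0, 41)]  |A|=1053.4745
4. ⊥bis P1·P3 via (27.865,34.72): [(25.927, 25.0929) (49.9194, 13.535) (70.503, 41) (29.1292, 41)]  |A|=777.4953
5. ⊥bis P1·P4 via (53.825,32.82): [(25.927, 25.0929) (49.9194, 13.535) (57.6522, 23.8531) (50.3336, 41) (29.1292, 41)]  |A|=604.5739
6. ⊥bis P1·P5 via (42.79,27.125): [(50.4772, 14.2793) (57.6522, 23.8531) (50.3336, 41) (34.4868, 41)]  |A|=308.2672
7. ⊥bis P1·P6 via (37.075,32.665): [(37.6388, 35.7329) (50.4772, 14.2793) (57.6522, 23.8531) (50.3336, 41) (38.6067, 41)]  |A|=297.4172
8. canonical 5-gon: [(37.6388, 35.7329) (50.4772, 14.2793) (57.6522, 23.8531) (50.3336, 41) (38.6067, 41)]
9. shoelace: 297.4172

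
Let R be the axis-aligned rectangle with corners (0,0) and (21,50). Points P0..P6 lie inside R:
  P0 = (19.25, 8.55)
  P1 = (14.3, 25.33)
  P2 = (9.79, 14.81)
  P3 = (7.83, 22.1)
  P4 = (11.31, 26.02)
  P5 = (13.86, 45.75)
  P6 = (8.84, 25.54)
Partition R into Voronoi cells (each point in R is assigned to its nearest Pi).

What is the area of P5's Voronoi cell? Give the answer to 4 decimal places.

1. box [0,21]×[0,50]: [(0, 0) (21, 0) (21, 50) (0, 50)]
2. ⊥bis P5·P0 via (16.555,27.15): [(0, 24.7513) (21, 27.794) (21, 50) (0, 50)]  |A|=498.2738
3. ⊥bis P5·P1 via (14.08,35.54): [(0, 35.2366) (21, 35.6891) (21, 50) (0, 50)]  |A|=305.2799
4. ⊥bis P5·P2 via (11.825,30.28): [(0, 35.2366) (21, 35.6891) (21, 50) (0, 50)]  |A|=305.2799
5. ⊥bis P5·P3 via (10.845,33.925): [(0, 36.6901) (5.2566, 35.3499) (21, 35.6891) (21, 50) (0, 50)]  |A|=301.4597
6. ⊥bis P5·P4 via (12.585,35.885): [(0, 37.5115) (15.0865, 35.5617) (21, 35.6891) (21, 50) (0, 50)]  |A|=288.1195
7. ⊥bis P5·P6 via (11.35,35.645): [(0, 38.4642) (7.996, 36.4781) (15.0865, 35.5617) (21, 35.6891) (21, 50) (0, 50)]  |A|=284.3106
8. canonical 6-gon: [(0, 38.4642) (7.996, 36.4781) (15.0865, 35.5617) (21, 35.6891) (21, 50) (0, 50)]
9. shoelace: 284.3106

Area of P5's cell: 284.3106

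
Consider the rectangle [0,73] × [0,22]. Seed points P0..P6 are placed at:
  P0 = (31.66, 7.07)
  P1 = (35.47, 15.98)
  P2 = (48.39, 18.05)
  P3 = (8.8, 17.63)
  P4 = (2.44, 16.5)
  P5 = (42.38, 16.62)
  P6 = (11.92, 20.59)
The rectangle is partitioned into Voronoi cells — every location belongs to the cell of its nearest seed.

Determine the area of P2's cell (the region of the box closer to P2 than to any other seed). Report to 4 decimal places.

1. box [0,73]×[0,22]: [(0, 0) (73, 0) (73, 22) (0, 22)]
2. ⊥bis P2·P0 via (40.025,12.56): [(48.2682, 0) (73, 0) (73, 22) (33.8295, 22)]  |A|=702.9256
3. ⊥bis P2·P1 via (41.93,17.015): [(43.4895, 7.2812) (48.2682, 0) (73, 0) (73, 22) (41.1313, 22)]  |A|=649.1883
4. ⊥bis P2·P3 via (28.595,17.84): [(43.4895, 7.2812) (48.2682, 0) (73, 0) (73, 22) (41.1313, 22)]  |A|=649.1883
5. ⊥bis P2·P4 via (25.415,17.275): [(43.4895, 7.2812) (48.2682, 0) (73, 0) (73, 22) (41.1313, 22)]  |A|=649.1883
6. ⊥bis P2·P5 via (45.385,17.335): [(49.5096, 0) (73, 0) (73, 22) (44.275, 22)]  |A|=574.3688
7. ⊥bis P2·P6 via (30.155,19.32): [(49.5096, 0) (73, 0) (73, 22) (44.275, 22)]  |A|=574.3688
8. canonical 4-gon: [(49.5096, 0) (73, 0) (73, 22) (44.275, 22)]
9. shoelace: 574.3688

Area of P2's cell: 574.3688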